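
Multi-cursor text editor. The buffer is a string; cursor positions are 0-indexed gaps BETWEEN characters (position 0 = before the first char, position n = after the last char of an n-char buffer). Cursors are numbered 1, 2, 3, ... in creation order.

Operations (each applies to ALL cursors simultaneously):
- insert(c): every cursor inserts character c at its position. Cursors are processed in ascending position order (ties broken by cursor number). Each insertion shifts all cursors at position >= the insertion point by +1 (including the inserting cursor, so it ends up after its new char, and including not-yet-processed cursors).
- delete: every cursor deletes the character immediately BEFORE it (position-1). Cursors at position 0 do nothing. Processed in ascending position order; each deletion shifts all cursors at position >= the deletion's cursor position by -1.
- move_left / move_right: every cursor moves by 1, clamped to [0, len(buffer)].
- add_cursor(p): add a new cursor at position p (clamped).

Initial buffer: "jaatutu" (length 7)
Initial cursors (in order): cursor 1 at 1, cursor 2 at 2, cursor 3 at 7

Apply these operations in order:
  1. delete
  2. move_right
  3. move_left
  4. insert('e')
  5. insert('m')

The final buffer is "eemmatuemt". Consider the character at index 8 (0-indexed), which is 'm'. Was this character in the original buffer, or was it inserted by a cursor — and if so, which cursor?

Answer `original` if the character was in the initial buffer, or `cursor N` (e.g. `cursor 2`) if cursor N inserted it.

After op 1 (delete): buffer="atut" (len 4), cursors c1@0 c2@0 c3@4, authorship ....
After op 2 (move_right): buffer="atut" (len 4), cursors c1@1 c2@1 c3@4, authorship ....
After op 3 (move_left): buffer="atut" (len 4), cursors c1@0 c2@0 c3@3, authorship ....
After op 4 (insert('e')): buffer="eeatuet" (len 7), cursors c1@2 c2@2 c3@6, authorship 12...3.
After op 5 (insert('m')): buffer="eemmatuemt" (len 10), cursors c1@4 c2@4 c3@9, authorship 1212...33.
Authorship (.=original, N=cursor N): 1 2 1 2 . . . 3 3 .
Index 8: author = 3

Answer: cursor 3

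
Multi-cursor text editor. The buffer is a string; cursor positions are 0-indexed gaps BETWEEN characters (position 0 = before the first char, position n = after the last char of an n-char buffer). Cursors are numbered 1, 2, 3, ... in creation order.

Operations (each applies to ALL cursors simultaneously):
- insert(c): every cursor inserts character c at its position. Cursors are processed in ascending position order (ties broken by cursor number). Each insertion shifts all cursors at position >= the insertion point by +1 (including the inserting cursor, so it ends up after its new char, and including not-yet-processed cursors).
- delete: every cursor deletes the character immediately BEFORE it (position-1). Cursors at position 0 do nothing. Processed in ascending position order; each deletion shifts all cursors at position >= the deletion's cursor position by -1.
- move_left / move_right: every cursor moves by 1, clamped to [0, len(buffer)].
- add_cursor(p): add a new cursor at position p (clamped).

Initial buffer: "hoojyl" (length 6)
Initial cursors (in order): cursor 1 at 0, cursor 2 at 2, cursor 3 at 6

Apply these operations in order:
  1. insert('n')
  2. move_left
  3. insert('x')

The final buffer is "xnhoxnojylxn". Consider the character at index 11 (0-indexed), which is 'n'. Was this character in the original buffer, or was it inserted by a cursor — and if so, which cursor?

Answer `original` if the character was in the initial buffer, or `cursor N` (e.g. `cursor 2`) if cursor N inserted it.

After op 1 (insert('n')): buffer="nhonojyln" (len 9), cursors c1@1 c2@4 c3@9, authorship 1..2....3
After op 2 (move_left): buffer="nhonojyln" (len 9), cursors c1@0 c2@3 c3@8, authorship 1..2....3
After op 3 (insert('x')): buffer="xnhoxnojylxn" (len 12), cursors c1@1 c2@5 c3@11, authorship 11..22....33
Authorship (.=original, N=cursor N): 1 1 . . 2 2 . . . . 3 3
Index 11: author = 3

Answer: cursor 3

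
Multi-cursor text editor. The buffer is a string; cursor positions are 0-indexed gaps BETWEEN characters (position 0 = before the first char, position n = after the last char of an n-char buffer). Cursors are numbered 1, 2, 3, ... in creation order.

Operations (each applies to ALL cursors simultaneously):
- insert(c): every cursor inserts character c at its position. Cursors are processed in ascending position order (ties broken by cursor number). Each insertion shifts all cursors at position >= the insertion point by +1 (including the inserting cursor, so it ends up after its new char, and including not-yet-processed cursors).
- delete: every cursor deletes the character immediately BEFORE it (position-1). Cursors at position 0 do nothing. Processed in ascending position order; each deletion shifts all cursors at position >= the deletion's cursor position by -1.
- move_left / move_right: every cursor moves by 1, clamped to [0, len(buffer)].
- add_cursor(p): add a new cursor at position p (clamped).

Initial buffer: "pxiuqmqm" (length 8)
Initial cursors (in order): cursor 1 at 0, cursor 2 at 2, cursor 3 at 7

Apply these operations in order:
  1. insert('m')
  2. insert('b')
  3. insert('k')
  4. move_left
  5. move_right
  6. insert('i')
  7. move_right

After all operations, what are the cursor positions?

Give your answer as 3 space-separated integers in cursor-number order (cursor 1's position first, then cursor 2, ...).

After op 1 (insert('m')): buffer="mpxmiuqmqmm" (len 11), cursors c1@1 c2@4 c3@10, authorship 1..2.....3.
After op 2 (insert('b')): buffer="mbpxmbiuqmqmbm" (len 14), cursors c1@2 c2@6 c3@13, authorship 11..22.....33.
After op 3 (insert('k')): buffer="mbkpxmbkiuqmqmbkm" (len 17), cursors c1@3 c2@8 c3@16, authorship 111..222.....333.
After op 4 (move_left): buffer="mbkpxmbkiuqmqmbkm" (len 17), cursors c1@2 c2@7 c3@15, authorship 111..222.....333.
After op 5 (move_right): buffer="mbkpxmbkiuqmqmbkm" (len 17), cursors c1@3 c2@8 c3@16, authorship 111..222.....333.
After op 6 (insert('i')): buffer="mbkipxmbkiiuqmqmbkim" (len 20), cursors c1@4 c2@10 c3@19, authorship 1111..2222.....3333.
After op 7 (move_right): buffer="mbkipxmbkiiuqmqmbkim" (len 20), cursors c1@5 c2@11 c3@20, authorship 1111..2222.....3333.

Answer: 5 11 20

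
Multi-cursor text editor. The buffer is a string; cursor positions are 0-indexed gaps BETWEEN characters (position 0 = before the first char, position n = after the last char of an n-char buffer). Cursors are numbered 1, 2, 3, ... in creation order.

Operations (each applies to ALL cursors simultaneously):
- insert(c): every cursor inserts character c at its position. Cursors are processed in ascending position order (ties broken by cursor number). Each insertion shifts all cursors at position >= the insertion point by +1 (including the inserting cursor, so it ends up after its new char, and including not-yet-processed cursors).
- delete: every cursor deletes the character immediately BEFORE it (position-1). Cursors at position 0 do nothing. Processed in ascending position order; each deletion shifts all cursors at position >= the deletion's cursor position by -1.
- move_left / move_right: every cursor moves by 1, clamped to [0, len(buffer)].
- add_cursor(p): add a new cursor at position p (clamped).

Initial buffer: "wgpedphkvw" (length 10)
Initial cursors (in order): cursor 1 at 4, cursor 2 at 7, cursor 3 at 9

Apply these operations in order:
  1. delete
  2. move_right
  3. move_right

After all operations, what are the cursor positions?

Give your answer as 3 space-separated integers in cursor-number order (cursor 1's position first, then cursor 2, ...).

Answer: 5 7 7

Derivation:
After op 1 (delete): buffer="wgpdpkw" (len 7), cursors c1@3 c2@5 c3@6, authorship .......
After op 2 (move_right): buffer="wgpdpkw" (len 7), cursors c1@4 c2@6 c3@7, authorship .......
After op 3 (move_right): buffer="wgpdpkw" (len 7), cursors c1@5 c2@7 c3@7, authorship .......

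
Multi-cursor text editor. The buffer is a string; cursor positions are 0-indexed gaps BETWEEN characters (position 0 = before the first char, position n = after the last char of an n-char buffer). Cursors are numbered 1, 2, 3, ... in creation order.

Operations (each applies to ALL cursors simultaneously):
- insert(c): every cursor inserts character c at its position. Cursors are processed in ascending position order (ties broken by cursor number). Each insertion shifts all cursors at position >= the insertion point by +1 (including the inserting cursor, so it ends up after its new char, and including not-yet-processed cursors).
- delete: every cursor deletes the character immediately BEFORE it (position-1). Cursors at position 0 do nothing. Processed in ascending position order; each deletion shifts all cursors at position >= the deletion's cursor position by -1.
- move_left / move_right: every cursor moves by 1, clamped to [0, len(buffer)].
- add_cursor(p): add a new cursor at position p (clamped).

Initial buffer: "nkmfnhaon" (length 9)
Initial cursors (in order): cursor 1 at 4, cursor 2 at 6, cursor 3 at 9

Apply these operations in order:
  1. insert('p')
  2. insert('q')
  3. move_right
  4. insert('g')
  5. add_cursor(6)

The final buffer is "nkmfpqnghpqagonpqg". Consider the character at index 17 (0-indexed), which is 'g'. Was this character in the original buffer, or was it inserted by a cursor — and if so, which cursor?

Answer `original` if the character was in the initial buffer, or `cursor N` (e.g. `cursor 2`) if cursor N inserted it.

Answer: cursor 3

Derivation:
After op 1 (insert('p')): buffer="nkmfpnhpaonp" (len 12), cursors c1@5 c2@8 c3@12, authorship ....1..2...3
After op 2 (insert('q')): buffer="nkmfpqnhpqaonpq" (len 15), cursors c1@6 c2@10 c3@15, authorship ....11..22...33
After op 3 (move_right): buffer="nkmfpqnhpqaonpq" (len 15), cursors c1@7 c2@11 c3@15, authorship ....11..22...33
After op 4 (insert('g')): buffer="nkmfpqnghpqagonpqg" (len 18), cursors c1@8 c2@13 c3@18, authorship ....11.1.22.2..333
After op 5 (add_cursor(6)): buffer="nkmfpqnghpqagonpqg" (len 18), cursors c4@6 c1@8 c2@13 c3@18, authorship ....11.1.22.2..333
Authorship (.=original, N=cursor N): . . . . 1 1 . 1 . 2 2 . 2 . . 3 3 3
Index 17: author = 3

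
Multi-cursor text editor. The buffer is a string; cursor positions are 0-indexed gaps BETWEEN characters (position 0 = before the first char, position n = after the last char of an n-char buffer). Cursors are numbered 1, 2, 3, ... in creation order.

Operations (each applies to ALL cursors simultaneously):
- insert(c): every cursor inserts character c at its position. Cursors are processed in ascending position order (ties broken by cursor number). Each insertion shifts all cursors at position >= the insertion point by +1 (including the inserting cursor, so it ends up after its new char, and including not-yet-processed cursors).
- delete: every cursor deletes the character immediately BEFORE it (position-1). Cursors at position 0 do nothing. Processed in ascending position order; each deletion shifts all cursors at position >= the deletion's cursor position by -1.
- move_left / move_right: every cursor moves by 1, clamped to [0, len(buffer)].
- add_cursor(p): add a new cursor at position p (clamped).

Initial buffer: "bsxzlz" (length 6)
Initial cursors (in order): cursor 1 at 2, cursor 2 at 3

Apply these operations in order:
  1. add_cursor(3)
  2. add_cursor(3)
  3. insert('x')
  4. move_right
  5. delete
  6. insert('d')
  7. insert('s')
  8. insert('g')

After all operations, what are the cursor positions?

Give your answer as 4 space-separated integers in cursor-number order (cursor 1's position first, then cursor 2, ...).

Answer: 6 16 16 16

Derivation:
After op 1 (add_cursor(3)): buffer="bsxzlz" (len 6), cursors c1@2 c2@3 c3@3, authorship ......
After op 2 (add_cursor(3)): buffer="bsxzlz" (len 6), cursors c1@2 c2@3 c3@3 c4@3, authorship ......
After op 3 (insert('x')): buffer="bsxxxxxzlz" (len 10), cursors c1@3 c2@7 c3@7 c4@7, authorship ..1.234...
After op 4 (move_right): buffer="bsxxxxxzlz" (len 10), cursors c1@4 c2@8 c3@8 c4@8, authorship ..1.234...
After op 5 (delete): buffer="bsxxlz" (len 6), cursors c1@3 c2@4 c3@4 c4@4, authorship ..12..
After op 6 (insert('d')): buffer="bsxdxdddlz" (len 10), cursors c1@4 c2@8 c3@8 c4@8, authorship ..112234..
After op 7 (insert('s')): buffer="bsxdsxdddssslz" (len 14), cursors c1@5 c2@12 c3@12 c4@12, authorship ..1112234234..
After op 8 (insert('g')): buffer="bsxdsgxdddsssggglz" (len 18), cursors c1@6 c2@16 c3@16 c4@16, authorship ..11112234234234..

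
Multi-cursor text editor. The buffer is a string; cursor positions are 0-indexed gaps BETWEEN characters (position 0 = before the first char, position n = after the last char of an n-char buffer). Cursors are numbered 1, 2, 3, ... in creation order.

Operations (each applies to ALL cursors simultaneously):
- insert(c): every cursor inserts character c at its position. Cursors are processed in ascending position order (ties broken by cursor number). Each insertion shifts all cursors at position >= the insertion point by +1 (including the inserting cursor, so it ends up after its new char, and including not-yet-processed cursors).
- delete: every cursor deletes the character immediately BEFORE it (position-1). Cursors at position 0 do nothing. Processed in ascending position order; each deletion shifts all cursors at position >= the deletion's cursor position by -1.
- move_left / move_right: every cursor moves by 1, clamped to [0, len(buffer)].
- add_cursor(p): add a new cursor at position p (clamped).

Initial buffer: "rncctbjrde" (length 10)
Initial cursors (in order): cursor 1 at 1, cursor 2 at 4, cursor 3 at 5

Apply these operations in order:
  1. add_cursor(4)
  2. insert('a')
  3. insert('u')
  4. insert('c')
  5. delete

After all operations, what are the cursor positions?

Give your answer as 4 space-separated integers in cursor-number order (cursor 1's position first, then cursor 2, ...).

Answer: 3 10 13 10

Derivation:
After op 1 (add_cursor(4)): buffer="rncctbjrde" (len 10), cursors c1@1 c2@4 c4@4 c3@5, authorship ..........
After op 2 (insert('a')): buffer="ranccaatabjrde" (len 14), cursors c1@2 c2@7 c4@7 c3@9, authorship .1...24.3.....
After op 3 (insert('u')): buffer="raunccaauutaubjrde" (len 18), cursors c1@3 c2@10 c4@10 c3@13, authorship .11...2424.33.....
After op 4 (insert('c')): buffer="raucnccaauucctaucbjrde" (len 22), cursors c1@4 c2@13 c4@13 c3@17, authorship .111...242424.333.....
After op 5 (delete): buffer="raunccaauutaubjrde" (len 18), cursors c1@3 c2@10 c4@10 c3@13, authorship .11...2424.33.....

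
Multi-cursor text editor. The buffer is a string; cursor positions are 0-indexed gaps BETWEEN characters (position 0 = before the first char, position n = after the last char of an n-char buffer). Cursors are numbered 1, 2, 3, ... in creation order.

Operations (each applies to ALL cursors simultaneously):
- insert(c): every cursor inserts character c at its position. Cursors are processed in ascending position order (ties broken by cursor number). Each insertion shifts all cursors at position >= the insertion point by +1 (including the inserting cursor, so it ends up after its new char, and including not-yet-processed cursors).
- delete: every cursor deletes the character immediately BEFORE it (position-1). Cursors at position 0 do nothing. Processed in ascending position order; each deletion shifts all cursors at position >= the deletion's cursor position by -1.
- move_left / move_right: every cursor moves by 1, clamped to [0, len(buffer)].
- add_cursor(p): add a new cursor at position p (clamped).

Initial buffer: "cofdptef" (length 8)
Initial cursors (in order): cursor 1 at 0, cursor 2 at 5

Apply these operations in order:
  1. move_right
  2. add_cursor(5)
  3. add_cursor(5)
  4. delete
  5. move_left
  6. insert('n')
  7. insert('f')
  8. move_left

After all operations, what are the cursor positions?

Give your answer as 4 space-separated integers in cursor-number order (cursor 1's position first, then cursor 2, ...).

After op 1 (move_right): buffer="cofdptef" (len 8), cursors c1@1 c2@6, authorship ........
After op 2 (add_cursor(5)): buffer="cofdptef" (len 8), cursors c1@1 c3@5 c2@6, authorship ........
After op 3 (add_cursor(5)): buffer="cofdptef" (len 8), cursors c1@1 c3@5 c4@5 c2@6, authorship ........
After op 4 (delete): buffer="ofef" (len 4), cursors c1@0 c2@2 c3@2 c4@2, authorship ....
After op 5 (move_left): buffer="ofef" (len 4), cursors c1@0 c2@1 c3@1 c4@1, authorship ....
After op 6 (insert('n')): buffer="nonnnfef" (len 8), cursors c1@1 c2@5 c3@5 c4@5, authorship 1.234...
After op 7 (insert('f')): buffer="nfonnnffffef" (len 12), cursors c1@2 c2@9 c3@9 c4@9, authorship 11.234234...
After op 8 (move_left): buffer="nfonnnffffef" (len 12), cursors c1@1 c2@8 c3@8 c4@8, authorship 11.234234...

Answer: 1 8 8 8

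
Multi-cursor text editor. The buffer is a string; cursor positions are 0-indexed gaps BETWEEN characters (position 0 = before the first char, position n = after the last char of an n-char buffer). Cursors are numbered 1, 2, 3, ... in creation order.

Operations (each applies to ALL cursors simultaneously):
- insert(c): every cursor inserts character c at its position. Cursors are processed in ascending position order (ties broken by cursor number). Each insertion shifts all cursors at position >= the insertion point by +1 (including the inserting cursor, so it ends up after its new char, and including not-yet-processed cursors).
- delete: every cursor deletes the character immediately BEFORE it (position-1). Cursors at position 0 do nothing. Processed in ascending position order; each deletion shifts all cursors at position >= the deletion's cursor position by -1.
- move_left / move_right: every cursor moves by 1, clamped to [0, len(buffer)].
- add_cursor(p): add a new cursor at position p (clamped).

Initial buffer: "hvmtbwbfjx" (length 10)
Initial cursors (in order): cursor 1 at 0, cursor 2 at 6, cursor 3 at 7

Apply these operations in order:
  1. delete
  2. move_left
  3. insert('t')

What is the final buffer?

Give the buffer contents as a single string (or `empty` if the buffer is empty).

After op 1 (delete): buffer="hvmtbfjx" (len 8), cursors c1@0 c2@5 c3@5, authorship ........
After op 2 (move_left): buffer="hvmtbfjx" (len 8), cursors c1@0 c2@4 c3@4, authorship ........
After op 3 (insert('t')): buffer="thvmtttbfjx" (len 11), cursors c1@1 c2@7 c3@7, authorship 1....23....

Answer: thvmtttbfjx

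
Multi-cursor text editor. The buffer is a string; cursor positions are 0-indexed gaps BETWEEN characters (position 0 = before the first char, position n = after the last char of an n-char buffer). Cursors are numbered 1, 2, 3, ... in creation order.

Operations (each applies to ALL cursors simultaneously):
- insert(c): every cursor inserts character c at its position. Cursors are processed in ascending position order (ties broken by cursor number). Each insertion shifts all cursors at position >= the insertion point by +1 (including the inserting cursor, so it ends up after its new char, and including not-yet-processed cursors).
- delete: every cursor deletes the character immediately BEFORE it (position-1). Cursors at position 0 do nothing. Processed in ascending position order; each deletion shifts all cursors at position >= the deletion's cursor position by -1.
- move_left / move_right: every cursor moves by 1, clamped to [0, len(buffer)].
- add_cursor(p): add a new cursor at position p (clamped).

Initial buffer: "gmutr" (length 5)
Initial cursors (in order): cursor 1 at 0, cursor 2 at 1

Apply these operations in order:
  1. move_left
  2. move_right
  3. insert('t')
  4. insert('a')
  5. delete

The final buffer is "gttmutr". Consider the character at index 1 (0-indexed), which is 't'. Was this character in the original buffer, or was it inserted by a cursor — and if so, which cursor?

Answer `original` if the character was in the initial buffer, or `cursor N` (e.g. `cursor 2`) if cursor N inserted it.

After op 1 (move_left): buffer="gmutr" (len 5), cursors c1@0 c2@0, authorship .....
After op 2 (move_right): buffer="gmutr" (len 5), cursors c1@1 c2@1, authorship .....
After op 3 (insert('t')): buffer="gttmutr" (len 7), cursors c1@3 c2@3, authorship .12....
After op 4 (insert('a')): buffer="gttaamutr" (len 9), cursors c1@5 c2@5, authorship .1212....
After op 5 (delete): buffer="gttmutr" (len 7), cursors c1@3 c2@3, authorship .12....
Authorship (.=original, N=cursor N): . 1 2 . . . .
Index 1: author = 1

Answer: cursor 1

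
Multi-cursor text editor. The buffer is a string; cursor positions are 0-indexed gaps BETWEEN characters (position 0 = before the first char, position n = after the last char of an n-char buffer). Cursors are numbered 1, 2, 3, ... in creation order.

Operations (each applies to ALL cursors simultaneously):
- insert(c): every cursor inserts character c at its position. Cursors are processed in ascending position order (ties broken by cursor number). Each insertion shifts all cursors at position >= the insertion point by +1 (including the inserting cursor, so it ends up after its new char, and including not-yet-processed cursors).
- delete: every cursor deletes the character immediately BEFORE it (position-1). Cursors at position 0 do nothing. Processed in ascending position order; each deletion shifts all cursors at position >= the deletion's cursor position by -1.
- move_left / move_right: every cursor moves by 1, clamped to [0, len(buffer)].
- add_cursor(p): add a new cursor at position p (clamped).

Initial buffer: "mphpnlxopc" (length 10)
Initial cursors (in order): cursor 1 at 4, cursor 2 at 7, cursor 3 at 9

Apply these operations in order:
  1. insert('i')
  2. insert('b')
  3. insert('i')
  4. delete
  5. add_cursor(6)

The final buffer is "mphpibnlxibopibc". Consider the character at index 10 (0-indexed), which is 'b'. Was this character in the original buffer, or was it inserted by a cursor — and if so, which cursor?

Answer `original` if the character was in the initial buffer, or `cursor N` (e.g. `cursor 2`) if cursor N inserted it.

Answer: cursor 2

Derivation:
After op 1 (insert('i')): buffer="mphpinlxiopic" (len 13), cursors c1@5 c2@9 c3@12, authorship ....1...2..3.
After op 2 (insert('b')): buffer="mphpibnlxibopibc" (len 16), cursors c1@6 c2@11 c3@15, authorship ....11...22..33.
After op 3 (insert('i')): buffer="mphpibinlxibiopibic" (len 19), cursors c1@7 c2@13 c3@18, authorship ....111...222..333.
After op 4 (delete): buffer="mphpibnlxibopibc" (len 16), cursors c1@6 c2@11 c3@15, authorship ....11...22..33.
After op 5 (add_cursor(6)): buffer="mphpibnlxibopibc" (len 16), cursors c1@6 c4@6 c2@11 c3@15, authorship ....11...22..33.
Authorship (.=original, N=cursor N): . . . . 1 1 . . . 2 2 . . 3 3 .
Index 10: author = 2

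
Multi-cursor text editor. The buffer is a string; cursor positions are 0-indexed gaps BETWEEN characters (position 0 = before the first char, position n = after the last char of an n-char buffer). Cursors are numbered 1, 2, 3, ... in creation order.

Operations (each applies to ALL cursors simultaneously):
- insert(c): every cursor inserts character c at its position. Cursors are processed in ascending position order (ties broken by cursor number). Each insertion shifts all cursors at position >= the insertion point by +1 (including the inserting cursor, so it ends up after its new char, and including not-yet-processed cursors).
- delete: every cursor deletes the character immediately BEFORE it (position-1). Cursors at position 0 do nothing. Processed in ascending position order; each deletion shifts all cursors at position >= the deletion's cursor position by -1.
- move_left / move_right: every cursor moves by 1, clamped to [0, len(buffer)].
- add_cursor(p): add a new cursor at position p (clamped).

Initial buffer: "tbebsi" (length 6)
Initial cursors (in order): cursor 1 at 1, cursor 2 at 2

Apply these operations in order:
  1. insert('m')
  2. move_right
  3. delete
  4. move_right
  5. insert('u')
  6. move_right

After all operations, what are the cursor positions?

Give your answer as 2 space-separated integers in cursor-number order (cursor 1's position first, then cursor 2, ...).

Answer: 5 7

Derivation:
After op 1 (insert('m')): buffer="tmbmebsi" (len 8), cursors c1@2 c2@4, authorship .1.2....
After op 2 (move_right): buffer="tmbmebsi" (len 8), cursors c1@3 c2@5, authorship .1.2....
After op 3 (delete): buffer="tmmbsi" (len 6), cursors c1@2 c2@3, authorship .12...
After op 4 (move_right): buffer="tmmbsi" (len 6), cursors c1@3 c2@4, authorship .12...
After op 5 (insert('u')): buffer="tmmubusi" (len 8), cursors c1@4 c2@6, authorship .121.2..
After op 6 (move_right): buffer="tmmubusi" (len 8), cursors c1@5 c2@7, authorship .121.2..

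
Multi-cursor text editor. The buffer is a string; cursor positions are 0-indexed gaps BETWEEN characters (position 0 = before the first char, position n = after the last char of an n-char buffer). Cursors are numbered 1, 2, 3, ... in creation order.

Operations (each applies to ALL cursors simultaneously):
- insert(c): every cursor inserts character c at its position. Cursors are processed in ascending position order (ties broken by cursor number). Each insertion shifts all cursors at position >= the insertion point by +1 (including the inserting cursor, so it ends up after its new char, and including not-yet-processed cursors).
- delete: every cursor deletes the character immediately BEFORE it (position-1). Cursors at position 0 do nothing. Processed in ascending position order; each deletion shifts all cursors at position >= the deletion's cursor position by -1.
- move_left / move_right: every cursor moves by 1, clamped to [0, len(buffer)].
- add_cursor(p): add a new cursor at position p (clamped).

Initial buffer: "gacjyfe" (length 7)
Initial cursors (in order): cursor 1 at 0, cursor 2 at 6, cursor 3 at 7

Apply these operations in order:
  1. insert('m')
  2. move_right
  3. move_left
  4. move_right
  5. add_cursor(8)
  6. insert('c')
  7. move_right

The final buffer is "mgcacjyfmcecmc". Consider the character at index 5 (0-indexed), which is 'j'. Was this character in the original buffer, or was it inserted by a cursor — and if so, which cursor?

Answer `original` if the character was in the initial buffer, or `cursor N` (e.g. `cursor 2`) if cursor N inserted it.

After op 1 (insert('m')): buffer="mgacjyfmem" (len 10), cursors c1@1 c2@8 c3@10, authorship 1......2.3
After op 2 (move_right): buffer="mgacjyfmem" (len 10), cursors c1@2 c2@9 c3@10, authorship 1......2.3
After op 3 (move_left): buffer="mgacjyfmem" (len 10), cursors c1@1 c2@8 c3@9, authorship 1......2.3
After op 4 (move_right): buffer="mgacjyfmem" (len 10), cursors c1@2 c2@9 c3@10, authorship 1......2.3
After op 5 (add_cursor(8)): buffer="mgacjyfmem" (len 10), cursors c1@2 c4@8 c2@9 c3@10, authorship 1......2.3
After op 6 (insert('c')): buffer="mgcacjyfmcecmc" (len 14), cursors c1@3 c4@10 c2@12 c3@14, authorship 1.1.....24.233
After op 7 (move_right): buffer="mgcacjyfmcecmc" (len 14), cursors c1@4 c4@11 c2@13 c3@14, authorship 1.1.....24.233
Authorship (.=original, N=cursor N): 1 . 1 . . . . . 2 4 . 2 3 3
Index 5: author = original

Answer: original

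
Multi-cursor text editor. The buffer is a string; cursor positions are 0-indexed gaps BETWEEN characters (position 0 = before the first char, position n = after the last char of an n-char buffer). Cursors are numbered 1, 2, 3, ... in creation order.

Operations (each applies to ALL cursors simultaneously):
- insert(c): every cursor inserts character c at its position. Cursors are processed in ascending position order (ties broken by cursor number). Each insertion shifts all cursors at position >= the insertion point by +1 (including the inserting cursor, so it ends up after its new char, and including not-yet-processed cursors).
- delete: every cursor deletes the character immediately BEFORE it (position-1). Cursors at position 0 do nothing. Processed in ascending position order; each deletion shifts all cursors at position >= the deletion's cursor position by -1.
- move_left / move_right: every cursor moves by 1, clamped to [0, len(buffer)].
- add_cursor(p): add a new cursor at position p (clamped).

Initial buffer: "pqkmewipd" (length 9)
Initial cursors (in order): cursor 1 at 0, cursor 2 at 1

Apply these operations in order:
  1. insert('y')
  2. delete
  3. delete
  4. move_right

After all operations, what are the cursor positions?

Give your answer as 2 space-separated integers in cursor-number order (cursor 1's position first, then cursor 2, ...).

After op 1 (insert('y')): buffer="ypyqkmewipd" (len 11), cursors c1@1 c2@3, authorship 1.2........
After op 2 (delete): buffer="pqkmewipd" (len 9), cursors c1@0 c2@1, authorship .........
After op 3 (delete): buffer="qkmewipd" (len 8), cursors c1@0 c2@0, authorship ........
After op 4 (move_right): buffer="qkmewipd" (len 8), cursors c1@1 c2@1, authorship ........

Answer: 1 1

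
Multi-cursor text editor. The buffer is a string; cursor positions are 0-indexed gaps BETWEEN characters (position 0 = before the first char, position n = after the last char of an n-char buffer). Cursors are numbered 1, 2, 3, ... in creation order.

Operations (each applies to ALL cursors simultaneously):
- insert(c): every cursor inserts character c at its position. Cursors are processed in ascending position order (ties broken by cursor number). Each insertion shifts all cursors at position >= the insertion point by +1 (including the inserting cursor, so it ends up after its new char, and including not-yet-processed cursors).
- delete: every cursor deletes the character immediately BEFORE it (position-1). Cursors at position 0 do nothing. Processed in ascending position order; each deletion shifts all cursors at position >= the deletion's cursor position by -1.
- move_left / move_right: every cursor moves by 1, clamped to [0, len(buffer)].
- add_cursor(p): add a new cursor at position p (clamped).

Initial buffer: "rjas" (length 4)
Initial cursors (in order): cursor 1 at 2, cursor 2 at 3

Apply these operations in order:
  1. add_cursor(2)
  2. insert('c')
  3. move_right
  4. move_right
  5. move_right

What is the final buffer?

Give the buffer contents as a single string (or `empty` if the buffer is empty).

After op 1 (add_cursor(2)): buffer="rjas" (len 4), cursors c1@2 c3@2 c2@3, authorship ....
After op 2 (insert('c')): buffer="rjccacs" (len 7), cursors c1@4 c3@4 c2@6, authorship ..13.2.
After op 3 (move_right): buffer="rjccacs" (len 7), cursors c1@5 c3@5 c2@7, authorship ..13.2.
After op 4 (move_right): buffer="rjccacs" (len 7), cursors c1@6 c3@6 c2@7, authorship ..13.2.
After op 5 (move_right): buffer="rjccacs" (len 7), cursors c1@7 c2@7 c3@7, authorship ..13.2.

Answer: rjccacs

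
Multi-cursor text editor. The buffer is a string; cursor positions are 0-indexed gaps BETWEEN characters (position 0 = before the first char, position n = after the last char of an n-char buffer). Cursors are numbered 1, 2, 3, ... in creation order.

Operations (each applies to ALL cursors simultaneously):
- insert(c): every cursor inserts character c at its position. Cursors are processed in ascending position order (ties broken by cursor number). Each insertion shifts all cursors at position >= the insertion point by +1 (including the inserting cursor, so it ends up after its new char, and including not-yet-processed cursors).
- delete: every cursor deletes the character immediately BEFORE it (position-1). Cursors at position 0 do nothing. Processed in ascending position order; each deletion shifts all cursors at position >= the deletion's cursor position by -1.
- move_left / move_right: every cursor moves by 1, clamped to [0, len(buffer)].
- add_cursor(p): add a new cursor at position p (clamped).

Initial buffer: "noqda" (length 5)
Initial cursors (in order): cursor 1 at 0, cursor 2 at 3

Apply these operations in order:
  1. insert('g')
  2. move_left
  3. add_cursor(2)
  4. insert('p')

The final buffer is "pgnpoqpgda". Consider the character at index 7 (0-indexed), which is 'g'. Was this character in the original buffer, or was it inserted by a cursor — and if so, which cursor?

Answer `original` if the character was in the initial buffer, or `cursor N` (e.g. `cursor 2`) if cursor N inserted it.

After op 1 (insert('g')): buffer="gnoqgda" (len 7), cursors c1@1 c2@5, authorship 1...2..
After op 2 (move_left): buffer="gnoqgda" (len 7), cursors c1@0 c2@4, authorship 1...2..
After op 3 (add_cursor(2)): buffer="gnoqgda" (len 7), cursors c1@0 c3@2 c2@4, authorship 1...2..
After op 4 (insert('p')): buffer="pgnpoqpgda" (len 10), cursors c1@1 c3@4 c2@7, authorship 11.3..22..
Authorship (.=original, N=cursor N): 1 1 . 3 . . 2 2 . .
Index 7: author = 2

Answer: cursor 2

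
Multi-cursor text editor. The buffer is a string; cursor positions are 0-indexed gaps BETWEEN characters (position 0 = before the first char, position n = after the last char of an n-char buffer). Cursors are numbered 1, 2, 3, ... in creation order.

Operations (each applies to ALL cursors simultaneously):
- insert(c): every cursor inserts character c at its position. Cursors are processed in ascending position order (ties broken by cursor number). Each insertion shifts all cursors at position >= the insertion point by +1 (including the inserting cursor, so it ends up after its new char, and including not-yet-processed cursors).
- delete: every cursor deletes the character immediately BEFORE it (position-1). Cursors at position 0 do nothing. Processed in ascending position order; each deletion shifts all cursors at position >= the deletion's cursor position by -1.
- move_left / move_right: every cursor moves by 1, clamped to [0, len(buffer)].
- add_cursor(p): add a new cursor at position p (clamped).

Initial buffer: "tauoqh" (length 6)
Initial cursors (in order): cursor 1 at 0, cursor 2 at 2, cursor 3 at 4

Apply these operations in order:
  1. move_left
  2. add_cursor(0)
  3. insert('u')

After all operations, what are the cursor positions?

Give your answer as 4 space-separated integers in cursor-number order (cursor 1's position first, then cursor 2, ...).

Answer: 2 4 7 2

Derivation:
After op 1 (move_left): buffer="tauoqh" (len 6), cursors c1@0 c2@1 c3@3, authorship ......
After op 2 (add_cursor(0)): buffer="tauoqh" (len 6), cursors c1@0 c4@0 c2@1 c3@3, authorship ......
After op 3 (insert('u')): buffer="uutuauuoqh" (len 10), cursors c1@2 c4@2 c2@4 c3@7, authorship 14.2..3...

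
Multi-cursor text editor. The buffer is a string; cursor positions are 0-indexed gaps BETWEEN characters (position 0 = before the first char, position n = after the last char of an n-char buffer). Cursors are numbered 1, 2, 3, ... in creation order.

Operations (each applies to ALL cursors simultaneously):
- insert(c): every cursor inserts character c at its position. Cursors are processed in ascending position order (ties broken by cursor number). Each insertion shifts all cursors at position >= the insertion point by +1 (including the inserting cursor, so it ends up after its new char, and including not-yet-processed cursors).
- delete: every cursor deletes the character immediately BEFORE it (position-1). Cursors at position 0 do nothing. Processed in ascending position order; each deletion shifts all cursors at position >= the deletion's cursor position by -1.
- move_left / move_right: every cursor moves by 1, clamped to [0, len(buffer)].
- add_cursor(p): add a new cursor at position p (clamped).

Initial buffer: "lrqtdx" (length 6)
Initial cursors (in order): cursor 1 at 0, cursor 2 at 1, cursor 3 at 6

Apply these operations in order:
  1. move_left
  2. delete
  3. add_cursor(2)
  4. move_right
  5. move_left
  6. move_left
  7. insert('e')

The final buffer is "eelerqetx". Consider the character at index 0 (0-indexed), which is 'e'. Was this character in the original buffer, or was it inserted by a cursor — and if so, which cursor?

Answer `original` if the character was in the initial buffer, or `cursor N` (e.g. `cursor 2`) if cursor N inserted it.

After op 1 (move_left): buffer="lrqtdx" (len 6), cursors c1@0 c2@0 c3@5, authorship ......
After op 2 (delete): buffer="lrqtx" (len 5), cursors c1@0 c2@0 c3@4, authorship .....
After op 3 (add_cursor(2)): buffer="lrqtx" (len 5), cursors c1@0 c2@0 c4@2 c3@4, authorship .....
After op 4 (move_right): buffer="lrqtx" (len 5), cursors c1@1 c2@1 c4@3 c3@5, authorship .....
After op 5 (move_left): buffer="lrqtx" (len 5), cursors c1@0 c2@0 c4@2 c3@4, authorship .....
After op 6 (move_left): buffer="lrqtx" (len 5), cursors c1@0 c2@0 c4@1 c3@3, authorship .....
After op 7 (insert('e')): buffer="eelerqetx" (len 9), cursors c1@2 c2@2 c4@4 c3@7, authorship 12.4..3..
Authorship (.=original, N=cursor N): 1 2 . 4 . . 3 . .
Index 0: author = 1

Answer: cursor 1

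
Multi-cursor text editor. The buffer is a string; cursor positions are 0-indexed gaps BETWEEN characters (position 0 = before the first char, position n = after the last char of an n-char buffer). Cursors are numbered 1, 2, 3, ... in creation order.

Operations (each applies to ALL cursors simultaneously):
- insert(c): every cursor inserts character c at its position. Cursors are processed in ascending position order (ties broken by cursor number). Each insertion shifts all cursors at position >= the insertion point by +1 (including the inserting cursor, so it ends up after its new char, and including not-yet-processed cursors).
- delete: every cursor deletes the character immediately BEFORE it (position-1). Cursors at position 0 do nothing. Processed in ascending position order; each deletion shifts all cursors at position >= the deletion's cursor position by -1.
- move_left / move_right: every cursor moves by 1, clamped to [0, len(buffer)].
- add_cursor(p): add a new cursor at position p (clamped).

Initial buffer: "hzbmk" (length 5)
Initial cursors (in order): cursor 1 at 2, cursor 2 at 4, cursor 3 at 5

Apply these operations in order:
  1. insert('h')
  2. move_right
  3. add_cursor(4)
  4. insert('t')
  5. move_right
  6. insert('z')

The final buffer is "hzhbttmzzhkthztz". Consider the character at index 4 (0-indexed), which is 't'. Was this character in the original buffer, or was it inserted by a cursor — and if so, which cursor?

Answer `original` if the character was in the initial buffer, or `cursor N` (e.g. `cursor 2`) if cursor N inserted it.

After op 1 (insert('h')): buffer="hzhbmhkh" (len 8), cursors c1@3 c2@6 c3@8, authorship ..1..2.3
After op 2 (move_right): buffer="hzhbmhkh" (len 8), cursors c1@4 c2@7 c3@8, authorship ..1..2.3
After op 3 (add_cursor(4)): buffer="hzhbmhkh" (len 8), cursors c1@4 c4@4 c2@7 c3@8, authorship ..1..2.3
After op 4 (insert('t')): buffer="hzhbttmhktht" (len 12), cursors c1@6 c4@6 c2@10 c3@12, authorship ..1.14.2.233
After op 5 (move_right): buffer="hzhbttmhktht" (len 12), cursors c1@7 c4@7 c2@11 c3@12, authorship ..1.14.2.233
After op 6 (insert('z')): buffer="hzhbttmzzhkthztz" (len 16), cursors c1@9 c4@9 c2@14 c3@16, authorship ..1.14.142.23233
Authorship (.=original, N=cursor N): . . 1 . 1 4 . 1 4 2 . 2 3 2 3 3
Index 4: author = 1

Answer: cursor 1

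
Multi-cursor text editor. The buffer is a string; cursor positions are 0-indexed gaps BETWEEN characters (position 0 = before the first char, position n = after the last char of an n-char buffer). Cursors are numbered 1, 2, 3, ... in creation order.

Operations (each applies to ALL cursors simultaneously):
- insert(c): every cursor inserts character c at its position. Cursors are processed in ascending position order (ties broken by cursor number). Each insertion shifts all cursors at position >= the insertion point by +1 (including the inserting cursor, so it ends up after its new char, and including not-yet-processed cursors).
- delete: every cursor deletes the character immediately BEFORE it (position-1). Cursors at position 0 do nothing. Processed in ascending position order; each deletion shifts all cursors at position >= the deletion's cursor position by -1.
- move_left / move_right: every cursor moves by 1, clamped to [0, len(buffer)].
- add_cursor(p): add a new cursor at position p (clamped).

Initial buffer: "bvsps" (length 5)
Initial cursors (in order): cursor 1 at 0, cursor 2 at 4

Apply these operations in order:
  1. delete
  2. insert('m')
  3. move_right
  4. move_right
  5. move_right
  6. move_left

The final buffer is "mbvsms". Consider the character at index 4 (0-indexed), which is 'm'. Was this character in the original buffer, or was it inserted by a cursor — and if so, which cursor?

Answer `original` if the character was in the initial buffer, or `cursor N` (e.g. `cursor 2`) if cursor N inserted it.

After op 1 (delete): buffer="bvss" (len 4), cursors c1@0 c2@3, authorship ....
After op 2 (insert('m')): buffer="mbvsms" (len 6), cursors c1@1 c2@5, authorship 1...2.
After op 3 (move_right): buffer="mbvsms" (len 6), cursors c1@2 c2@6, authorship 1...2.
After op 4 (move_right): buffer="mbvsms" (len 6), cursors c1@3 c2@6, authorship 1...2.
After op 5 (move_right): buffer="mbvsms" (len 6), cursors c1@4 c2@6, authorship 1...2.
After op 6 (move_left): buffer="mbvsms" (len 6), cursors c1@3 c2@5, authorship 1...2.
Authorship (.=original, N=cursor N): 1 . . . 2 .
Index 4: author = 2

Answer: cursor 2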